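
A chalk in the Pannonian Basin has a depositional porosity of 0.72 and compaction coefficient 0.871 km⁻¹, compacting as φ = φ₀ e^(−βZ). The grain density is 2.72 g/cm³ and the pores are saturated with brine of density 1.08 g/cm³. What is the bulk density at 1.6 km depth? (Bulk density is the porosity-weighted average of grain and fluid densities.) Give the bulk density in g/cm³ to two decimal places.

2.43 g/cm³

Porosity at depth: φ = 0.72·exp(−0.871×1.6) = 0.72×0.2482 = 0.1787
Bulk density: ρ_b = (1−φ)ρ_g + φ·ρ_f = 0.8213×2.72 + 0.1787×1.08
       = 2.234 + 0.193 = 2.427 g/cm³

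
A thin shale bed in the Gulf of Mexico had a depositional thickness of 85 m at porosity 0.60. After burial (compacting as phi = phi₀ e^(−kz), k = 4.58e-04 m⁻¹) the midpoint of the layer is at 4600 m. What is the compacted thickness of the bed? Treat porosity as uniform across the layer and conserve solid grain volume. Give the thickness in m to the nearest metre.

37 m

Working in km (1 km = 1000 m; k in km⁻¹ = k in m⁻¹ × 1000):
Porosity at 4.6 km: phi = 0.6·exp(−0.458×4.6) = 0.0730
Solid-volume conservation: h(1−phi) = h₀(1−phi₀) ⇒ h = h₀·(1−phi₀)/(1−phi)
h = 0.085 × (1 − 0.6)/(1 − 0.0730) = 0.085 × 0.4315 = 0.0367 km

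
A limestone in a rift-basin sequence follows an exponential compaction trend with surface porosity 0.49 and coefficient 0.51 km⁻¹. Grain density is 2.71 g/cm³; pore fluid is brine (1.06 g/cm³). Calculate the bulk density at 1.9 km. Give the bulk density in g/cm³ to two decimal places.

Porosity at depth: φ = 0.49·exp(−0.51×1.9) = 0.49×0.3795 = 0.1859
Bulk density: ρ_b = (1−φ)ρ_g + φ·ρ_f = 0.8141×2.71 + 0.1859×1.06
       = 2.206 + 0.197 = 2.403 g/cm³

2.40 g/cm³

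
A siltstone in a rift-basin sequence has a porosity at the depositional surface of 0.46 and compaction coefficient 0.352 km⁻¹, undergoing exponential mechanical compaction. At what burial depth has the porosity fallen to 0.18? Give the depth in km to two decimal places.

2.67 km

Invert Athy's law: z = ln(phi₀/phi) / β
z = ln(0.46/0.18) / 0.352 = ln(2.556) / 0.352 = 0.9383 / 0.352 = 2.666 km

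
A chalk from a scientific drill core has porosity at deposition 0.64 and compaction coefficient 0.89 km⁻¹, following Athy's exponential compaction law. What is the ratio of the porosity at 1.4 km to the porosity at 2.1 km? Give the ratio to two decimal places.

φ(z₁)/φ(z₂) = e^(−c·z₁)/e^(−c·z₂) = e^{c(z₂−z₁)}
= exp(0.89 × 0.7) = exp(0.623) = 1.8645

1.86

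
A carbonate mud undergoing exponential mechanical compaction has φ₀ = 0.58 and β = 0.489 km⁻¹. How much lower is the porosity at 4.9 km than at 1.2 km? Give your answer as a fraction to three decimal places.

0.270

φ(1.2) = 0.58·e^(−0.489×1.2) = 0.3225
φ(4.9) = 0.58·e^(−0.489×4.9) = 0.0528
Δφ = 0.3225 − 0.0528 = 0.2697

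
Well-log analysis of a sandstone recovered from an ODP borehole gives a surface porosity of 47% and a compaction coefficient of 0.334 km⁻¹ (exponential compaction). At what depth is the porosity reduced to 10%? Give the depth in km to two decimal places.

4.63 km

Invert Athy's law: Z = ln(phi₀/phi) / β
Z = ln(0.47/0.1) / 0.334 = ln(4.7) / 0.334 = 1.5476 / 0.334 = 4.633 km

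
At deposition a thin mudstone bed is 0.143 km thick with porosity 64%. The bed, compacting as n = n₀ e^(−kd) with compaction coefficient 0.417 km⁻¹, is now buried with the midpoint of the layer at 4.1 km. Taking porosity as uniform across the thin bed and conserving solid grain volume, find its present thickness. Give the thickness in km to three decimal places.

Porosity at 4.1 km: n = 0.64·exp(−0.417×4.1) = 0.1158
Solid-volume conservation: h(1−n) = h₀(1−n₀) ⇒ h = h₀·(1−n₀)/(1−n)
h = 0.143 × (1 − 0.64)/(1 − 0.1158) = 0.143 × 0.4071 = 0.0582 km

0.058 km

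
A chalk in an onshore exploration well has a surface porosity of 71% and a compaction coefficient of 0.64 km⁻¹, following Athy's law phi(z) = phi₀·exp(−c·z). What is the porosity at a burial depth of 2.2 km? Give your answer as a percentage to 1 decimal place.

phi = phi₀·exp(−c·z) = 0.71 × exp(−0.64 × 2.2) = 0.71 × exp(−1.408)
  = 0.71 × 0.2446 = 0.1737

17.4%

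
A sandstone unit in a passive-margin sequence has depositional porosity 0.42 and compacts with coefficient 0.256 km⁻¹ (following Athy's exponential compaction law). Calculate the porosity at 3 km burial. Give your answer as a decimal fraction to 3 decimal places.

φ = φ₀·exp(−k·d) = 0.42 × exp(−0.256 × 3) = 0.42 × exp(−0.768)
  = 0.42 × 0.4639 = 0.1949

0.195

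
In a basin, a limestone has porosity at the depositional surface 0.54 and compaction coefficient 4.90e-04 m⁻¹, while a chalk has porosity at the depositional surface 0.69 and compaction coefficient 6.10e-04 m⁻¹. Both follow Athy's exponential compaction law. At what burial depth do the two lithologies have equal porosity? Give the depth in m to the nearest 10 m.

Working in km (1 km = 1000 m; k in km⁻¹ = k in m⁻¹ × 1000):
Set phi₀ₐ e^(−kₐd) = phi₀ᵦ e^(−kᵦd) ⇒ ln(phi₀ₐ/phi₀ᵦ) = (kₐ − kᵦ)·d
d = ln(0.54/0.69) / (0.49 − 0.61) = -0.2451 / -0.12 = 2.043 km

2040 m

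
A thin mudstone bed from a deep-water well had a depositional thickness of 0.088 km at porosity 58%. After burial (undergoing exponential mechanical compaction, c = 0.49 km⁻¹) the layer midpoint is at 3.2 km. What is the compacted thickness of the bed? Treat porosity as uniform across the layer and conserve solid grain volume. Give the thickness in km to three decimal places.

0.042 km

Porosity at 3.2 km: n = 0.58·exp(−0.49×3.2) = 0.1209
Solid-volume conservation: h(1−n) = h₀(1−n₀) ⇒ h = h₀·(1−n₀)/(1−n)
h = 0.088 × (1 − 0.58)/(1 − 0.1209) = 0.088 × 0.4778 = 0.0420 km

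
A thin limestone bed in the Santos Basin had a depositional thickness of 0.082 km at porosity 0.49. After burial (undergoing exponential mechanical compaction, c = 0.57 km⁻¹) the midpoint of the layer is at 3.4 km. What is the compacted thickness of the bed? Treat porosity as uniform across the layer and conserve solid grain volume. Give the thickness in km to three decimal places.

0.045 km

Porosity at 3.4 km: n = 0.49·exp(−0.57×3.4) = 0.0706
Solid-volume conservation: h(1−n) = h₀(1−n₀) ⇒ h = h₀·(1−n₀)/(1−n)
h = 0.082 × (1 − 0.49)/(1 − 0.0706) = 0.082 × 0.5487 = 0.0450 km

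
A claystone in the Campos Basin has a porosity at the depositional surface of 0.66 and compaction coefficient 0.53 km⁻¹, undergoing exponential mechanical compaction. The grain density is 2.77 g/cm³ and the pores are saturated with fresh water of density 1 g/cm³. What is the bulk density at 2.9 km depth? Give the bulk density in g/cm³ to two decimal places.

2.52 g/cm³

Porosity at depth: phi = 0.66·exp(−0.53×2.9) = 0.66×0.2150 = 0.1419
Bulk density: ρ_b = (1−phi)ρ_g + phi·ρ_f = 0.8581×2.77 + 0.1419×1
       = 2.377 + 0.142 = 2.519 g/cm³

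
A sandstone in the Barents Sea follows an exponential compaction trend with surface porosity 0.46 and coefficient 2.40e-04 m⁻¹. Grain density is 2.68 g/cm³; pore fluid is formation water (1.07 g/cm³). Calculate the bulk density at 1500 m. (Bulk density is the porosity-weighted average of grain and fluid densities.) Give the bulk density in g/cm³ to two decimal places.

2.16 g/cm³

Working in km (1 km = 1000 m; β in km⁻¹ = β in m⁻¹ × 1000):
Porosity at depth: phi = 0.46·exp(−0.24×1.5) = 0.46×0.6977 = 0.3209
Bulk density: ρ_b = (1−phi)ρ_g + phi·ρ_f = 0.6791×2.68 + 0.3209×1.07
       = 1.820 + 0.343 = 2.163 g/cm³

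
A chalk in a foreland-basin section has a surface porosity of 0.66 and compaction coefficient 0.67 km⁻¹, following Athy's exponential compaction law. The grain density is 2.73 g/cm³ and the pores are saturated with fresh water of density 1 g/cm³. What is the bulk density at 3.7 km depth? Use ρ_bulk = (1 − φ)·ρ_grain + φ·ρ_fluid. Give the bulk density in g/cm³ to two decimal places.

2.63 g/cm³

Porosity at depth: n = 0.66·exp(−0.67×3.7) = 0.66×0.0838 = 0.0553
Bulk density: ρ_b = (1−n)ρ_g + n·ρ_f = 0.9447×2.73 + 0.0553×1
       = 2.579 + 0.055 = 2.634 g/cm³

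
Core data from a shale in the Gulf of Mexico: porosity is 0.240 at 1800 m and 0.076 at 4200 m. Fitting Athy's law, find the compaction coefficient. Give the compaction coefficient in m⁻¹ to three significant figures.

Working in km (1 km = 1000 m; c in km⁻¹ = c in m⁻¹ × 1000):
Athy: phi(d) = phi₀ e^(−cd) ⇒ phi₁/phi₂ = e^{c(d₂−d₁)} ⇒ c = ln(phi₁/phi₂)/(d₂−d₁)
c = ln(0.24/0.076) / (4.2 − 1.8) = ln(3.158) / 2.4 = 1.1499 / 2.4 = 0.4791 km⁻¹

0.000479 m⁻¹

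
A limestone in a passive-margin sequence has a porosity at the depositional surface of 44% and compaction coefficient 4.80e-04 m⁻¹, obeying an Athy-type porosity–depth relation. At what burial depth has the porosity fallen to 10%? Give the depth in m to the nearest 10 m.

Working in km (1 km = 1000 m; β in km⁻¹ = β in m⁻¹ × 1000):
Invert Athy's law: z = ln(n₀/n) / β
z = ln(0.44/0.1) / 0.48 = ln(4.4) / 0.48 = 1.4816 / 0.48 = 3.087 km

3090 m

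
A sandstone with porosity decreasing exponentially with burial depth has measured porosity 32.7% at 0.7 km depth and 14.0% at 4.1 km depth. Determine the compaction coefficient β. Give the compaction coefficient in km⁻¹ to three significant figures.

Athy: φ(z) = φ₀ e^(−βz) ⇒ φ₁/φ₂ = e^{β(z₂−z₁)} ⇒ β = ln(φ₁/φ₂)/(z₂−z₁)
β = ln(0.327/0.14) / (4.1 − 0.7) = ln(2.336) / 3.4 = 0.8483 / 3.4 = 0.2495 km⁻¹

0.250 km⁻¹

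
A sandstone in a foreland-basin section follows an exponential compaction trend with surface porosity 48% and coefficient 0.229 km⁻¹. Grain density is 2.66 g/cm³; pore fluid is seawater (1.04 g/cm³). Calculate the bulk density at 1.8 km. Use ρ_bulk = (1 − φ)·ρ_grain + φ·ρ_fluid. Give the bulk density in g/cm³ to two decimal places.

Porosity at depth: n = 0.48·exp(−0.229×1.8) = 0.48×0.6622 = 0.3179
Bulk density: ρ_b = (1−n)ρ_g + n·ρ_f = 0.6821×2.66 + 0.3179×1.04
       = 1.815 + 0.331 = 2.145 g/cm³

2.15 g/cm³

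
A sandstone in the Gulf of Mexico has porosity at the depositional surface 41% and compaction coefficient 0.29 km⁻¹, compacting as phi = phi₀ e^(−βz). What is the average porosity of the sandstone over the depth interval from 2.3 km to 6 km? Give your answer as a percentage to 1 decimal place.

⟨phi⟩ = (1/(z₂−z₁)) ∫ phi₀ e^(−βz) dz = phi₀·(e^(−β·z₁) − e^(−β·z₂)) / (β·(z₂−z₁))
e^(−0.29×2.3) = 0.5132; e^(−0.29×6) = 0.1755
⟨phi⟩ = 0.41 × (0.5132 − 0.1755) / (0.29 × 3.7) = 0.41 × 0.3147 = 0.1290

12.9%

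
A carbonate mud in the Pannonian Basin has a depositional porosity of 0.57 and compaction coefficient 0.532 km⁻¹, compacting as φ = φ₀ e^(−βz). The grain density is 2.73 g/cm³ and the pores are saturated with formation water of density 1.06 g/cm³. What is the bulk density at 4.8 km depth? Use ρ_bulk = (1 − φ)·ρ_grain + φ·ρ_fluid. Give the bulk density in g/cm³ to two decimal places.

2.66 g/cm³

Porosity at depth: φ = 0.57·exp(−0.532×4.8) = 0.57×0.0778 = 0.0443
Bulk density: ρ_b = (1−φ)ρ_g + φ·ρ_f = 0.9557×2.73 + 0.0443×1.06
       = 2.609 + 0.047 = 2.656 g/cm³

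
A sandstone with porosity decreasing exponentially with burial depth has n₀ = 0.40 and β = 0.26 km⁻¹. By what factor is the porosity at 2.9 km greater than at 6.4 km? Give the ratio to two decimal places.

n(z₁)/n(z₂) = e^(−β·z₁)/e^(−β·z₂) = e^{β(z₂−z₁)}
= exp(0.26 × 3.5) = exp(0.91) = 2.4843

2.48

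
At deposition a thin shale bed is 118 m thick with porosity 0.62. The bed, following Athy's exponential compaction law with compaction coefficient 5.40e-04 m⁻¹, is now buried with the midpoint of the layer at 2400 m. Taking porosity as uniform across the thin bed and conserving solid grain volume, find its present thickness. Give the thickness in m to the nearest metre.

Working in km (1 km = 1000 m; c in km⁻¹ = c in m⁻¹ × 1000):
Porosity at 2.4 km: φ = 0.62·exp(−0.54×2.4) = 0.1696
Solid-volume conservation: h(1−φ) = h₀(1−φ₀) ⇒ h = h₀·(1−φ₀)/(1−φ)
h = 0.118 × (1 − 0.62)/(1 − 0.1696) = 0.118 × 0.4576 = 0.0540 km

54 m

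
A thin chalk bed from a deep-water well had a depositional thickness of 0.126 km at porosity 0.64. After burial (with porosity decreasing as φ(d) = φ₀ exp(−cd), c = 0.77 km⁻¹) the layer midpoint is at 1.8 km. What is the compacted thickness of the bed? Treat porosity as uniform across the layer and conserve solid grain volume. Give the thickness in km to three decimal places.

Porosity at 1.8 km: φ = 0.64·exp(−0.77×1.8) = 0.1600
Solid-volume conservation: h(1−φ) = h₀(1−φ₀) ⇒ h = h₀·(1−φ₀)/(1−φ)
h = 0.126 × (1 − 0.64)/(1 − 0.1600) = 0.126 × 0.4286 = 0.0540 km

0.054 km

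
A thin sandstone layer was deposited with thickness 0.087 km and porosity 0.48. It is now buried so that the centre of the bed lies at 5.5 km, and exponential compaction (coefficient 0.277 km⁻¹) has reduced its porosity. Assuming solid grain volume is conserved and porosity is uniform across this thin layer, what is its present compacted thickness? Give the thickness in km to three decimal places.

Porosity at 5.5 km: phi = 0.48·exp(−0.277×5.5) = 0.1046
Solid-volume conservation: h(1−phi) = h₀(1−phi₀) ⇒ h = h₀·(1−phi₀)/(1−phi)
h = 0.087 × (1 − 0.48)/(1 − 0.1046) = 0.087 × 0.5808 = 0.0505 km

0.051 km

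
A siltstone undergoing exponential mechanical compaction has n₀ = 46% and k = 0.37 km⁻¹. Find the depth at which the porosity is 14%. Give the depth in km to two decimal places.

Invert Athy's law: z = ln(n₀/n) / k
z = ln(0.46/0.14) / 0.37 = ln(3.286) / 0.37 = 1.1896 / 0.37 = 3.215 km

3.22 km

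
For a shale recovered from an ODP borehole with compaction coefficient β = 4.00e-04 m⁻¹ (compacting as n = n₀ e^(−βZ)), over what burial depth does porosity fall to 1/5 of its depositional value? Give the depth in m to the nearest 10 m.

4020 m

Working in km (1 km = 1000 m; β in km⁻¹ = β in m⁻¹ × 1000):
n/n₀ = 1/5 ⇒ exp(−β·Z) = 1/5 ⇒ Z = ln(5) / β
Z = 1.6094 / 0.4 = 4.024 km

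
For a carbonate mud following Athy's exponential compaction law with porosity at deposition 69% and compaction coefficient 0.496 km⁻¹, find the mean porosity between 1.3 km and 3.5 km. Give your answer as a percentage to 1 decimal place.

⟨φ⟩ = (1/(d₂−d₁)) ∫ φ₀ e^(−kd) dd = φ₀·(e^(−k·d₁) − e^(−k·d₂)) / (k·(d₂−d₁))
e^(−0.496×1.3) = 0.5248; e^(−0.496×3.5) = 0.1762
⟨φ⟩ = 0.69 × (0.5248 − 0.1762) / (0.496 × 2.2) = 0.69 × 0.3194 = 0.2204

22.0%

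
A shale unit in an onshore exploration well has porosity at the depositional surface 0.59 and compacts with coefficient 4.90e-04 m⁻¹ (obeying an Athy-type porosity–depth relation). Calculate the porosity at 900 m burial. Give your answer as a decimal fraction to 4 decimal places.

Working in km (1 km = 1000 m; β in km⁻¹ = β in m⁻¹ × 1000):
n = n₀·exp(−β·d) = 0.59 × exp(−0.49 × 0.9) = 0.59 × exp(−0.441)
  = 0.59 × 0.6434 = 0.3796

0.3796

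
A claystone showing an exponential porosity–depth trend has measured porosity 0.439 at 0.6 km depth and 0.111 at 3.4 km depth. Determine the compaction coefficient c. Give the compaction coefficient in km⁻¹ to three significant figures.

0.491 km⁻¹

Athy: φ(d) = φ₀ e^(−cd) ⇒ φ₁/φ₂ = e^{c(d₂−d₁)} ⇒ c = ln(φ₁/φ₂)/(d₂−d₁)
c = ln(0.439/0.111) / (3.4 − 0.6) = ln(3.955) / 2.8 = 1.3750 / 2.8 = 0.4911 km⁻¹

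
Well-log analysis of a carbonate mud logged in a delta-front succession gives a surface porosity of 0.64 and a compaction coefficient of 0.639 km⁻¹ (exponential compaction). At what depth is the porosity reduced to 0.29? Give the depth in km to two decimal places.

1.24 km

Invert Athy's law: Z = ln(phi₀/phi) / β
Z = ln(0.64/0.29) / 0.639 = ln(2.207) / 0.639 = 0.7916 / 0.639 = 1.239 km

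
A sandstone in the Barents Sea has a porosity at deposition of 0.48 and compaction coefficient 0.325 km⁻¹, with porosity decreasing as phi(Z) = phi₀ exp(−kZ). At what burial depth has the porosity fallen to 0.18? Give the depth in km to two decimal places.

3.02 km

Invert Athy's law: Z = ln(phi₀/phi) / k
Z = ln(0.48/0.18) / 0.325 = ln(2.667) / 0.325 = 0.9808 / 0.325 = 3.018 km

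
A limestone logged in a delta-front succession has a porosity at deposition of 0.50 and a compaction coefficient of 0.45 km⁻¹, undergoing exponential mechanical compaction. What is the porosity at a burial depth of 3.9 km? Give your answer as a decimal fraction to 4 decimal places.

φ = φ₀·exp(−c·d) = 0.5 × exp(−0.45 × 3.9) = 0.5 × exp(−1.755)
  = 0.5 × 0.1729 = 0.0865

0.0865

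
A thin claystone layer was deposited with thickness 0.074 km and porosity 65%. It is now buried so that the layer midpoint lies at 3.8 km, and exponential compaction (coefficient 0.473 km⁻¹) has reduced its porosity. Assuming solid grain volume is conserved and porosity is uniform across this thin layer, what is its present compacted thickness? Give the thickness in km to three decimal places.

0.029 km

Porosity at 3.8 km: n = 0.65·exp(−0.473×3.8) = 0.1077
Solid-volume conservation: h(1−n) = h₀(1−n₀) ⇒ h = h₀·(1−n₀)/(1−n)
h = 0.074 × (1 − 0.65)/(1 − 0.1077) = 0.074 × 0.3923 = 0.0290 km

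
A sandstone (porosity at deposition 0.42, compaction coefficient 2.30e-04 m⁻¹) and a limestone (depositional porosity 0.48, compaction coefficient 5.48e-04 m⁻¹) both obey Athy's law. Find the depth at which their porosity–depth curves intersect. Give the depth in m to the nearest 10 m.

Working in km (1 km = 1000 m; β in km⁻¹ = β in m⁻¹ × 1000):
Set phi₀ₐ e^(−βₐd) = phi₀ᵦ e^(−βᵦd) ⇒ ln(phi₀ₐ/phi₀ᵦ) = (βₐ − βᵦ)·d
d = ln(0.42/0.48) / (0.23 − 0.548) = -0.1335 / -0.318 = 0.420 km

420 m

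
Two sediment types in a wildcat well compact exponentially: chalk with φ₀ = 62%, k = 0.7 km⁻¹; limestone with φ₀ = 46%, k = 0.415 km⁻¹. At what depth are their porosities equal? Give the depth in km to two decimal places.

1.05 km

Set φ₀ₐ e^(−kₐZ) = φ₀ᵦ e^(−kᵦZ) ⇒ ln(φ₀ₐ/φ₀ᵦ) = (kₐ − kᵦ)·Z
Z = ln(0.62/0.46) / (0.7 − 0.415) = 0.2985 / 0.285 = 1.047 km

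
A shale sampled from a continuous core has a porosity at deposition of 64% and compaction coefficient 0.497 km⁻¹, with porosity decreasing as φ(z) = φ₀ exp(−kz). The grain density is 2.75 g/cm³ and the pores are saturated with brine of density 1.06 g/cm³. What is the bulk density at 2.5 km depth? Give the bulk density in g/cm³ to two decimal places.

Porosity at depth: φ = 0.64·exp(−0.497×2.5) = 0.64×0.2887 = 0.1847
Bulk density: ρ_b = (1−φ)ρ_g + φ·ρ_f = 0.8153×2.75 + 0.1847×1.06
       = 2.242 + 0.196 = 2.438 g/cm³

2.44 g/cm³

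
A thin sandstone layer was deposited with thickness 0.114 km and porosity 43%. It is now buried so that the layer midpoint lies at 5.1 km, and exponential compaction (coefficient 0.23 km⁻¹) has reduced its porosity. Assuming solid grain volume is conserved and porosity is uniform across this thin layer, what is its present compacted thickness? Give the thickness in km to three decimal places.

Porosity at 5.1 km: n = 0.43·exp(−0.23×5.1) = 0.1331
Solid-volume conservation: h(1−n) = h₀(1−n₀) ⇒ h = h₀·(1−n₀)/(1−n)
h = 0.114 × (1 − 0.43)/(1 − 0.1331) = 0.114 × 0.6575 = 0.0750 km

0.075 km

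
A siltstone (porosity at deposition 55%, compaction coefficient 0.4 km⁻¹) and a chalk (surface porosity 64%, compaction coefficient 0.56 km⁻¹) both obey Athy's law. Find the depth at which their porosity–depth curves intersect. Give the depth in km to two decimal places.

Set φ₀ₐ e^(−kₐz) = φ₀ᵦ e^(−kᵦz) ⇒ ln(φ₀ₐ/φ₀ᵦ) = (kₐ − kᵦ)·z
z = ln(0.55/0.64) / (0.4 − 0.56) = -0.1515 / -0.16 = 0.947 km

0.95 km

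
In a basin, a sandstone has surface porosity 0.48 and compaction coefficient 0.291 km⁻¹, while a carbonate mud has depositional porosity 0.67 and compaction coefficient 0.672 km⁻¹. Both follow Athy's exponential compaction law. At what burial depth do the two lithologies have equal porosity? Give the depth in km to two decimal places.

0.88 km

Set φ₀ₐ e^(−kₐZ) = φ₀ᵦ e^(−kᵦZ) ⇒ ln(φ₀ₐ/φ₀ᵦ) = (kₐ − kᵦ)·Z
Z = ln(0.48/0.67) / (0.291 − 0.672) = -0.3335 / -0.381 = 0.875 km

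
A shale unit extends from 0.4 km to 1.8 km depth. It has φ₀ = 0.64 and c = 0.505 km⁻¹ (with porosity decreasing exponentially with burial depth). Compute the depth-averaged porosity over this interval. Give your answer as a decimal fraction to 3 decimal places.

0.375

⟨φ⟩ = (1/(Z₂−Z₁)) ∫ φ₀ e^(−cZ) dZ = φ₀·(e^(−c·Z₁) − e^(−c·Z₂)) / (c·(Z₂−Z₁))
e^(−0.505×0.4) = 0.8171; e^(−0.505×1.8) = 0.4029
⟨φ⟩ = 0.64 × (0.8171 − 0.4029) / (0.505 × 1.4) = 0.64 × 0.5858 = 0.3749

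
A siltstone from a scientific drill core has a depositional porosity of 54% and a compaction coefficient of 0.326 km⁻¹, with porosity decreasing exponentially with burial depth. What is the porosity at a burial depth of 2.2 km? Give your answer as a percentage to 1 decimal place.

26.4%

phi = phi₀·exp(−β·Z) = 0.54 × exp(−0.326 × 2.2) = 0.54 × exp(−0.7172)
  = 0.54 × 0.4881 = 0.2636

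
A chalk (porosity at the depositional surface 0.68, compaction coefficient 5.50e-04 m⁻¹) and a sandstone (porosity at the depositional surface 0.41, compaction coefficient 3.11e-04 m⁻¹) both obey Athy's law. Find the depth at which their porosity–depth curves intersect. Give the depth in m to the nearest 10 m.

Working in km (1 km = 1000 m; c in km⁻¹ = c in m⁻¹ × 1000):
Set phi₀ₐ e^(−cₐz) = phi₀ᵦ e^(−cᵦz) ⇒ ln(phi₀ₐ/phi₀ᵦ) = (cₐ − cᵦ)·z
z = ln(0.68/0.41) / (0.55 − 0.311) = 0.5059 / 0.239 = 2.117 km

2120 m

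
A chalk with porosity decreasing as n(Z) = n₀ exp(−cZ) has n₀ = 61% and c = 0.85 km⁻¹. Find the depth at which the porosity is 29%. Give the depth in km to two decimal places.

Invert Athy's law: Z = ln(n₀/n) / c
Z = ln(0.61/0.29) / 0.85 = ln(2.103) / 0.85 = 0.7436 / 0.85 = 0.875 km

0.87 km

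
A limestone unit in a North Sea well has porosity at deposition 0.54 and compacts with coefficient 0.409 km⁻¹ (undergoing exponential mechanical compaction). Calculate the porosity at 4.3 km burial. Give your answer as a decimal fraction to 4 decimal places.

0.0930

n = n₀·exp(−k·d) = 0.54 × exp(−0.409 × 4.3) = 0.54 × exp(−1.759)
  = 0.54 × 0.1723 = 0.0930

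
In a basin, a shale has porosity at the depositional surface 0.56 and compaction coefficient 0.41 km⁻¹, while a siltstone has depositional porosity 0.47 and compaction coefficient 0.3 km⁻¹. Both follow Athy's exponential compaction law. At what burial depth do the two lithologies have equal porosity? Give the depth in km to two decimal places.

Set n₀ₐ e^(−kₐz) = n₀ᵦ e^(−kᵦz) ⇒ ln(n₀ₐ/n₀ᵦ) = (kₐ − kᵦ)·z
z = ln(0.56/0.47) / (0.41 − 0.3) = 0.1752 / 0.11 = 1.593 km

1.59 km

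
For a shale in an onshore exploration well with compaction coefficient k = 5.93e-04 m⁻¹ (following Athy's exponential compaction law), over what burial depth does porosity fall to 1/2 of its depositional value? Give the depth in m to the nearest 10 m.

Working in km (1 km = 1000 m; k in km⁻¹ = k in m⁻¹ × 1000):
φ/φ₀ = 1/2 ⇒ exp(−k·Z) = 1/2 ⇒ Z = ln(2) / k
Z = 0.6931 / 0.593 = 1.169 km

1170 m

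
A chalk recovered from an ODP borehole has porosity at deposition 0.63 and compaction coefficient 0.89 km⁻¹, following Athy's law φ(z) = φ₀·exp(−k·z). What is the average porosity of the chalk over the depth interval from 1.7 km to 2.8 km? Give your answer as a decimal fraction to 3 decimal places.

0.088

⟨φ⟩ = (1/(z₂−z₁)) ∫ φ₀ e^(−kz) dz = φ₀·(e^(−k·z₁) − e^(−k·z₂)) / (k·(z₂−z₁))
e^(−0.89×1.7) = 0.2202; e^(−0.89×2.8) = 0.0827
⟨φ⟩ = 0.63 × (0.2202 − 0.0827) / (0.89 × 1.1) = 0.63 × 0.1405 = 0.0885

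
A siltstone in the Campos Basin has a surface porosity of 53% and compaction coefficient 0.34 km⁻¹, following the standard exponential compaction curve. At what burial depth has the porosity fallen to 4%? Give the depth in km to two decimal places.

Invert Athy's law: Z = ln(phi₀/phi) / β
Z = ln(0.53/0.04) / 0.34 = ln(13.25) / 0.34 = 2.5840 / 0.34 = 7.600 km

7.60 km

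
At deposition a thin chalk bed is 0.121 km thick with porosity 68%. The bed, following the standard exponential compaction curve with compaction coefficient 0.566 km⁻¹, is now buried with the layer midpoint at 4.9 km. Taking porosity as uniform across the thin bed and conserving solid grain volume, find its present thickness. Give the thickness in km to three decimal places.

Porosity at 4.9 km: φ = 0.68·exp(−0.566×4.9) = 0.0425
Solid-volume conservation: h(1−φ) = h₀(1−φ₀) ⇒ h = h₀·(1−φ₀)/(1−φ)
h = 0.121 × (1 − 0.68)/(1 − 0.0425) = 0.121 × 0.3342 = 0.0404 km

0.040 km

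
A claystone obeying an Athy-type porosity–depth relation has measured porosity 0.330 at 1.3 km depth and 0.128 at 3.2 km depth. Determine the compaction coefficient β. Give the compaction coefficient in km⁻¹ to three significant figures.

Athy: phi(z) = phi₀ e^(−βz) ⇒ phi₁/phi₂ = e^{β(z₂−z₁)} ⇒ β = ln(phi₁/phi₂)/(z₂−z₁)
β = ln(0.33/0.128) / (3.2 − 1.3) = ln(2.578) / 1.9 = 0.9471 / 1.9 = 0.4985 km⁻¹

0.498 km⁻¹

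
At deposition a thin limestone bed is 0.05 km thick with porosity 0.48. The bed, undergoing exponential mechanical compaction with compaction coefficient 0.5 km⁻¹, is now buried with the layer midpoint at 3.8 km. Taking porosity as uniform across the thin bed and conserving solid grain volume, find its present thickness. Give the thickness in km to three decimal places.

Porosity at 3.8 km: n = 0.48·exp(−0.5×3.8) = 0.0718
Solid-volume conservation: h(1−n) = h₀(1−n₀) ⇒ h = h₀·(1−n₀)/(1−n)
h = 0.05 × (1 − 0.48)/(1 − 0.0718) = 0.05 × 0.5602 = 0.0280 km

0.028 km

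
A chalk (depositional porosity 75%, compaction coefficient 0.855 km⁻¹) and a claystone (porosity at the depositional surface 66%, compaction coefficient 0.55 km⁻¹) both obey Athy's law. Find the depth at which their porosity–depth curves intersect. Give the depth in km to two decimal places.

Set n₀ₐ e^(−cₐz) = n₀ᵦ e^(−cᵦz) ⇒ ln(n₀ₐ/n₀ᵦ) = (cₐ − cᵦ)·z
z = ln(0.75/0.66) / (0.855 − 0.55) = 0.1278 / 0.305 = 0.419 km

0.42 km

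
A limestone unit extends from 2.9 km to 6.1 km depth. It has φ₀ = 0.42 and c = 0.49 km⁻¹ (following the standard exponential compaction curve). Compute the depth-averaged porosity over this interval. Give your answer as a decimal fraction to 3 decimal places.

0.051

⟨φ⟩ = (1/(Z₂−Z₁)) ∫ φ₀ e^(−cZ) dZ = φ₀·(e^(−c·Z₁) − e^(−c·Z₂)) / (c·(Z₂−Z₁))
e^(−0.49×2.9) = 0.2415; e^(−0.49×6.1) = 0.0503
⟨φ⟩ = 0.42 × (0.2415 − 0.0503) / (0.49 × 3.2) = 0.42 × 0.1219 = 0.0512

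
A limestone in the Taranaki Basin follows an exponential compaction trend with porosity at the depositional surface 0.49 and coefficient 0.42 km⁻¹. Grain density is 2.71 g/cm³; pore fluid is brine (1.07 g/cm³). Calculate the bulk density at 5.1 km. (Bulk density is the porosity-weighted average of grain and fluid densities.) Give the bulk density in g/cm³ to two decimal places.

2.62 g/cm³

Porosity at depth: φ = 0.49·exp(−0.42×5.1) = 0.49×0.1174 = 0.0575
Bulk density: ρ_b = (1−φ)ρ_g + φ·ρ_f = 0.9425×2.71 + 0.0575×1.07
       = 2.554 + 0.062 = 2.616 g/cm³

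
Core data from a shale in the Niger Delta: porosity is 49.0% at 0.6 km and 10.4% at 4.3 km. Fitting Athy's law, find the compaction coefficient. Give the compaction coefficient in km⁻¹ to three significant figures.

Athy: phi(d) = phi₀ e^(−kd) ⇒ phi₁/phi₂ = e^{k(d₂−d₁)} ⇒ k = ln(phi₁/phi₂)/(d₂−d₁)
k = ln(0.49/0.104) / (4.3 − 0.6) = ln(4.712) / 3.7 = 1.5500 / 3.7 = 0.4189 km⁻¹

0.419 km⁻¹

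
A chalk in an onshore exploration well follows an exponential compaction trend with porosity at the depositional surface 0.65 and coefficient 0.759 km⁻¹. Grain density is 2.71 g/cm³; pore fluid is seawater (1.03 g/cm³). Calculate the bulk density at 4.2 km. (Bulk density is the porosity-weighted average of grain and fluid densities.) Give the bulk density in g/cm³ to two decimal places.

2.66 g/cm³

Porosity at depth: φ = 0.65·exp(−0.759×4.2) = 0.65×0.0413 = 0.0268
Bulk density: ρ_b = (1−φ)ρ_g + φ·ρ_f = 0.9732×2.71 + 0.0268×1.03
       = 2.637 + 0.028 = 2.665 g/cm³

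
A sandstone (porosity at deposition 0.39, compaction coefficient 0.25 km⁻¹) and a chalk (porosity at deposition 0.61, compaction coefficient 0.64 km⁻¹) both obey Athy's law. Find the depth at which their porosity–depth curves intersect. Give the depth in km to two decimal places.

1.15 km

Set phi₀ₐ e^(−kₐZ) = phi₀ᵦ e^(−kᵦZ) ⇒ ln(phi₀ₐ/phi₀ᵦ) = (kₐ − kᵦ)·Z
Z = ln(0.39/0.61) / (0.25 − 0.64) = -0.4473 / -0.39 = 1.147 km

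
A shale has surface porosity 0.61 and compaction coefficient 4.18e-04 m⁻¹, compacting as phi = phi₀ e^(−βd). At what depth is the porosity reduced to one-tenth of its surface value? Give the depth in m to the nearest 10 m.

5510 m

Working in km (1 km = 1000 m; β in km⁻¹ = β in m⁻¹ × 1000):
phi/phi₀ = 1/10 ⇒ exp(−β·d) = 1/10 ⇒ d = ln(10) / β
d = 2.3026 / 0.418 = 5.509 km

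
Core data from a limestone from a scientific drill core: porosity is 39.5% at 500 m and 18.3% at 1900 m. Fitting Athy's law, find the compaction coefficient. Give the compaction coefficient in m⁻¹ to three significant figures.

0.000550 m⁻¹

Working in km (1 km = 1000 m; c in km⁻¹ = c in m⁻¹ × 1000):
Athy: n(z) = n₀ e^(−cz) ⇒ n₁/n₂ = e^{c(z₂−z₁)} ⇒ c = ln(n₁/n₂)/(z₂−z₁)
c = ln(0.395/0.183) / (1.9 − 0.5) = ln(2.158) / 1.4 = 0.7694 / 1.4 = 0.5496 km⁻¹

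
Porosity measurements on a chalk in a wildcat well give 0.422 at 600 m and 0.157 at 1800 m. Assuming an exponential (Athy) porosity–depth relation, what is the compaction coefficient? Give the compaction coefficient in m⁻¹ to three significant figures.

0.000824 m⁻¹

Working in km (1 km = 1000 m; c in km⁻¹ = c in m⁻¹ × 1000):
Athy: φ(d) = φ₀ e^(−cd) ⇒ φ₁/φ₂ = e^{c(d₂−d₁)} ⇒ c = ln(φ₁/φ₂)/(d₂−d₁)
c = ln(0.422/0.157) / (1.8 − 0.6) = ln(2.688) / 1.2 = 0.9888 / 1.2 = 0.824 km⁻¹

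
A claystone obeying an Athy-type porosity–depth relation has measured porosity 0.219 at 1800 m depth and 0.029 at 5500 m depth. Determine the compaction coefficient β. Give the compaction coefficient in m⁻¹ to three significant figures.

0.000546 m⁻¹

Working in km (1 km = 1000 m; β in km⁻¹ = β in m⁻¹ × 1000):
Athy: n(z) = n₀ e^(−βz) ⇒ n₁/n₂ = e^{β(z₂−z₁)} ⇒ β = ln(n₁/n₂)/(z₂−z₁)
β = ln(0.219/0.029) / (5.5 − 1.8) = ln(7.552) / 3.7 = 2.0218 / 3.7 = 0.5464 km⁻¹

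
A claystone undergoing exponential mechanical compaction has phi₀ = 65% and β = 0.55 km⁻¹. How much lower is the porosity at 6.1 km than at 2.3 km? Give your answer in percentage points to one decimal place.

16.1 percentage points

phi(2.3) = 0.65·e^(−0.55×2.3) = 0.1835
phi(6.1) = 0.65·e^(−0.55×6.1) = 0.0227
Δphi = 0.1835 − 0.0227 = 0.1608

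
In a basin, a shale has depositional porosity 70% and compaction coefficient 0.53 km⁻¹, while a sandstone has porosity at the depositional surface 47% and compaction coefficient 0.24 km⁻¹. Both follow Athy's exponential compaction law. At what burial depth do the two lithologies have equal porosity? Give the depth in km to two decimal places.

Set φ₀ₐ e^(−kₐz) = φ₀ᵦ e^(−kᵦz) ⇒ ln(φ₀ₐ/φ₀ᵦ) = (kₐ − kᵦ)·z
z = ln(0.7/0.47) / (0.53 − 0.24) = 0.3983 / 0.29 = 1.374 km

1.37 km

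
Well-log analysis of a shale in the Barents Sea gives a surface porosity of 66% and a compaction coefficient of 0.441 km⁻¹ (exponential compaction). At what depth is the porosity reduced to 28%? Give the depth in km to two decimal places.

Invert Athy's law: d = ln(phi₀/phi) / β
d = ln(0.66/0.28) / 0.441 = ln(2.357) / 0.441 = 0.8575 / 0.441 = 1.944 km

1.94 km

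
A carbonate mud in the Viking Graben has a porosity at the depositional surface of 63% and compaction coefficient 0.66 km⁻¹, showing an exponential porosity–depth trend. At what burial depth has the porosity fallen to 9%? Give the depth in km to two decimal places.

Invert Athy's law: Z = ln(phi₀/phi) / β
Z = ln(0.63/0.09) / 0.66 = ln(7) / 0.66 = 1.9459 / 0.66 = 2.948 km

2.95 km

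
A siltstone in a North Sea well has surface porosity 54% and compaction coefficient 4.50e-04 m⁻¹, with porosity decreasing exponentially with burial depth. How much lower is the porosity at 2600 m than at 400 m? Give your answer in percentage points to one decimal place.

28.3 percentage points

Working in km (1 km = 1000 m; c in km⁻¹ = c in m⁻¹ × 1000):
φ(0.4) = 0.54·e^(−0.45×0.4) = 0.4510
φ(2.6) = 0.54·e^(−0.45×2.6) = 0.1676
Δφ = 0.4510 − 0.1676 = 0.2834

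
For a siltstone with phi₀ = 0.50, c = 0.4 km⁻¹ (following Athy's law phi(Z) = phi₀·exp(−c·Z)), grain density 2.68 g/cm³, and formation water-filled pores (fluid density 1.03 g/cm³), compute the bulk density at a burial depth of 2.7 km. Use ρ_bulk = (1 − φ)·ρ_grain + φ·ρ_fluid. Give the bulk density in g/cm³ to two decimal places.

2.40 g/cm³

Porosity at depth: phi = 0.5·exp(−0.4×2.7) = 0.5×0.3396 = 0.1698
Bulk density: ρ_b = (1−phi)ρ_g + phi·ρ_f = 0.8302×2.68 + 0.1698×1.03
       = 2.225 + 0.175 = 2.400 g/cm³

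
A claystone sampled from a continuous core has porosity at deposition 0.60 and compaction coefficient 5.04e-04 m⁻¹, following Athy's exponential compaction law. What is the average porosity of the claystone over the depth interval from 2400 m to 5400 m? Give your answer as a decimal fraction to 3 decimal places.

Working in km (1 km = 1000 m; c in km⁻¹ = c in m⁻¹ × 1000):
⟨φ⟩ = (1/(z₂−z₁)) ∫ φ₀ e^(−cz) dz = φ₀·(e^(−c·z₁) − e^(−c·z₂)) / (c·(z₂−z₁))
e^(−0.504×2.4) = 0.2983; e^(−0.504×5.4) = 0.0658
⟨φ⟩ = 0.6 × (0.2983 − 0.0658) / (0.504 × 3) = 0.6 × 0.1538 = 0.0923

0.092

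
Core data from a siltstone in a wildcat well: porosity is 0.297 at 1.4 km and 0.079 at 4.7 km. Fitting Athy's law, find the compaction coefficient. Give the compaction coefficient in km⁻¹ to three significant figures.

Athy: phi(z) = phi₀ e^(−cz) ⇒ phi₁/phi₂ = e^{c(z₂−z₁)} ⇒ c = ln(phi₁/phi₂)/(z₂−z₁)
c = ln(0.297/0.079) / (4.7 − 1.4) = ln(3.759) / 3.3 = 1.3243 / 3.3 = 0.4013 km⁻¹

0.401 km⁻¹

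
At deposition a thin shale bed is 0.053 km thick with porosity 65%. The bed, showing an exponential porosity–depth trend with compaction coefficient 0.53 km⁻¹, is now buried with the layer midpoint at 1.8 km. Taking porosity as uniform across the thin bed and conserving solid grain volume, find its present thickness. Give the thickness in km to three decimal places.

Porosity at 1.8 km: n = 0.65·exp(−0.53×1.8) = 0.2504
Solid-volume conservation: h(1−n) = h₀(1−n₀) ⇒ h = h₀·(1−n₀)/(1−n)
h = 0.053 × (1 − 0.65)/(1 − 0.2504) = 0.053 × 0.4669 = 0.0247 km

0.025 km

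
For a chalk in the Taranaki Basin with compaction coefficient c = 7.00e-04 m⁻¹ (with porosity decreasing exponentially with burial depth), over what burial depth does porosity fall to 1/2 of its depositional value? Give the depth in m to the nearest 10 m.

990 m

Working in km (1 km = 1000 m; c in km⁻¹ = c in m⁻¹ × 1000):
φ/φ₀ = 1/2 ⇒ exp(−c·Z) = 1/2 ⇒ Z = ln(2) / c
Z = 0.6931 / 0.7 = 0.990 km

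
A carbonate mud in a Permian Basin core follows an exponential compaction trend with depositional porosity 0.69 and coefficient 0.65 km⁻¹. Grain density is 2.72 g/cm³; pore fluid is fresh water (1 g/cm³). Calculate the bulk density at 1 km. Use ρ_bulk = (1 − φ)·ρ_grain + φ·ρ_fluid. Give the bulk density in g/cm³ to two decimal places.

2.10 g/cm³

Porosity at depth: phi = 0.69·exp(−0.65×1) = 0.69×0.5220 = 0.3602
Bulk density: ρ_b = (1−phi)ρ_g + phi·ρ_f = 0.6398×2.72 + 0.3602×1
       = 1.740 + 0.360 = 2.100 g/cm³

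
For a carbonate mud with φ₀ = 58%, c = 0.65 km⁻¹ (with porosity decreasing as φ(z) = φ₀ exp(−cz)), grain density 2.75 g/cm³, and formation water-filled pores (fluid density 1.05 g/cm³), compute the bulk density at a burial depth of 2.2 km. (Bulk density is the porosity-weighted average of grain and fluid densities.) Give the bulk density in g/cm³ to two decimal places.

2.51 g/cm³

Porosity at depth: φ = 0.58·exp(−0.65×2.2) = 0.58×0.2393 = 0.1388
Bulk density: ρ_b = (1−φ)ρ_g + φ·ρ_f = 0.8612×2.75 + 0.1388×1.05
       = 2.368 + 0.146 = 2.514 g/cm³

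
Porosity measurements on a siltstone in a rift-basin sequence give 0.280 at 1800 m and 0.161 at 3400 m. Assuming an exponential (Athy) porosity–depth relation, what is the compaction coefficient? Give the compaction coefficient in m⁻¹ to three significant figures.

Working in km (1 km = 1000 m; β in km⁻¹ = β in m⁻¹ × 1000):
Athy: n(d) = n₀ e^(−βd) ⇒ n₁/n₂ = e^{β(d₂−d₁)} ⇒ β = ln(n₁/n₂)/(d₂−d₁)
β = ln(0.28/0.161) / (3.4 − 1.8) = ln(1.739) / 1.6 = 0.5534 / 1.6 = 0.3459 km⁻¹

0.000346 m⁻¹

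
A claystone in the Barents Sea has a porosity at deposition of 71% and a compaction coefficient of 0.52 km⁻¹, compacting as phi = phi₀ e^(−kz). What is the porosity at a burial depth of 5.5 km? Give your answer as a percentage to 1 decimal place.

phi = phi₀·exp(−k·z) = 0.71 × exp(−0.52 × 5.5) = 0.71 × exp(−2.86)
  = 0.71 × 0.0573 = 0.0407

4.1%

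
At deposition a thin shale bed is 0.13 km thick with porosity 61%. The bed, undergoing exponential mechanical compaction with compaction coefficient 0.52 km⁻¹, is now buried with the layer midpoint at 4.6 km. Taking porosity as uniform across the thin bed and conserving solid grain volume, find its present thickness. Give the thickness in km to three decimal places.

0.054 km

Porosity at 4.6 km: phi = 0.61·exp(−0.52×4.6) = 0.0558
Solid-volume conservation: h(1−phi) = h₀(1−phi₀) ⇒ h = h₀·(1−phi₀)/(1−phi)
h = 0.13 × (1 − 0.61)/(1 − 0.0558) = 0.13 × 0.4130 = 0.0537 km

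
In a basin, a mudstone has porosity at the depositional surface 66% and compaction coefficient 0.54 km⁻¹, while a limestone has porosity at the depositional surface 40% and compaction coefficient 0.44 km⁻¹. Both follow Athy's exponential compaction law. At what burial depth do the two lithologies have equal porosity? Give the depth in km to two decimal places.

5.01 km

Set n₀ₐ e^(−βₐZ) = n₀ᵦ e^(−βᵦZ) ⇒ ln(n₀ₐ/n₀ᵦ) = (βₐ − βᵦ)·Z
Z = ln(0.66/0.4) / (0.54 − 0.44) = 0.5008 / 0.1 = 5.008 km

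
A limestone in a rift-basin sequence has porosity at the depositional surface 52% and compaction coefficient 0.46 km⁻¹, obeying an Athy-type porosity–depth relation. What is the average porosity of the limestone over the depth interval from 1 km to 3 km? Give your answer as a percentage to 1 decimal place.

21.5%

⟨phi⟩ = (1/(z₂−z₁)) ∫ phi₀ e^(−cz) dz = phi₀·(e^(−c·z₁) − e^(−c·z₂)) / (c·(z₂−z₁))
e^(−0.46×1) = 0.6313; e^(−0.46×3) = 0.2516
⟨phi⟩ = 0.52 × (0.6313 − 0.2516) / (0.46 × 2) = 0.52 × 0.4127 = 0.2146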